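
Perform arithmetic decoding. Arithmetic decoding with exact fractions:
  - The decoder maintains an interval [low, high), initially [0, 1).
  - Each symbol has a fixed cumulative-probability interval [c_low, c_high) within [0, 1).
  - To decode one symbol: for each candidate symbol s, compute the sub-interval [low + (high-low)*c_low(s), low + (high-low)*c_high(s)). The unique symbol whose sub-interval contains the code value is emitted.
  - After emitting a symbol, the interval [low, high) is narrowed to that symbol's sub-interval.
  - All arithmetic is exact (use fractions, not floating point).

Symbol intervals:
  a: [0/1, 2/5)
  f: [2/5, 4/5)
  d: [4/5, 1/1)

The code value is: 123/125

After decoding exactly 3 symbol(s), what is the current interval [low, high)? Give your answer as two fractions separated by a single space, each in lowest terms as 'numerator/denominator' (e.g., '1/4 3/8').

Step 1: interval [0/1, 1/1), width = 1/1 - 0/1 = 1/1
  'a': [0/1 + 1/1*0/1, 0/1 + 1/1*2/5) = [0/1, 2/5)
  'f': [0/1 + 1/1*2/5, 0/1 + 1/1*4/5) = [2/5, 4/5)
  'd': [0/1 + 1/1*4/5, 0/1 + 1/1*1/1) = [4/5, 1/1) <- contains code 123/125
  emit 'd', narrow to [4/5, 1/1)
Step 2: interval [4/5, 1/1), width = 1/1 - 4/5 = 1/5
  'a': [4/5 + 1/5*0/1, 4/5 + 1/5*2/5) = [4/5, 22/25)
  'f': [4/5 + 1/5*2/5, 4/5 + 1/5*4/5) = [22/25, 24/25)
  'd': [4/5 + 1/5*4/5, 4/5 + 1/5*1/1) = [24/25, 1/1) <- contains code 123/125
  emit 'd', narrow to [24/25, 1/1)
Step 3: interval [24/25, 1/1), width = 1/1 - 24/25 = 1/25
  'a': [24/25 + 1/25*0/1, 24/25 + 1/25*2/5) = [24/25, 122/125)
  'f': [24/25 + 1/25*2/5, 24/25 + 1/25*4/5) = [122/125, 124/125) <- contains code 123/125
  'd': [24/25 + 1/25*4/5, 24/25 + 1/25*1/1) = [124/125, 1/1)
  emit 'f', narrow to [122/125, 124/125)

Answer: 122/125 124/125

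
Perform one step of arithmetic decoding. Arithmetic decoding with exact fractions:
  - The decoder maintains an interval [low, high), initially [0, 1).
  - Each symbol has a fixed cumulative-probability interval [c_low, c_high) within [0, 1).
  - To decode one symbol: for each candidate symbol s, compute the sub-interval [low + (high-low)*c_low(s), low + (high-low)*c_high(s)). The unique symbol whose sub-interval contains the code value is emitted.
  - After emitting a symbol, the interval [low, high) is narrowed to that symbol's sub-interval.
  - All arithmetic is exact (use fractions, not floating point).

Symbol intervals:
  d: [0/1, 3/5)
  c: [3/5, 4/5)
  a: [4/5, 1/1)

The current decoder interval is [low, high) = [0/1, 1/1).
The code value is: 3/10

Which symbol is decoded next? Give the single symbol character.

Interval width = high − low = 1/1 − 0/1 = 1/1
Scaled code = (code − low) / width = (3/10 − 0/1) / 1/1 = 3/10
  d: [0/1, 3/5) ← scaled code falls here ✓
  c: [3/5, 4/5) 
  a: [4/5, 1/1) 

Answer: d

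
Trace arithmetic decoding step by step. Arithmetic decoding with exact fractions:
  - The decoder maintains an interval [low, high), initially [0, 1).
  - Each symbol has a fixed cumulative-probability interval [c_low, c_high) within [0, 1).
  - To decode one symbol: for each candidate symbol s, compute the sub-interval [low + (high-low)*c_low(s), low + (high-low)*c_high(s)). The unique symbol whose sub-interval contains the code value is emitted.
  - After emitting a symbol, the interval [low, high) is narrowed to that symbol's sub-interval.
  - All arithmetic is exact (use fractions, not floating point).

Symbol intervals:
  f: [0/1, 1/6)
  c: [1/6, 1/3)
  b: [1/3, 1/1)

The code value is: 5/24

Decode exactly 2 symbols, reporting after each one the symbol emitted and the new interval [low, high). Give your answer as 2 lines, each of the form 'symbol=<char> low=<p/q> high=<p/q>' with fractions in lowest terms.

Answer: symbol=c low=1/6 high=1/3
symbol=c low=7/36 high=2/9

Derivation:
Step 1: interval [0/1, 1/1), width = 1/1 - 0/1 = 1/1
  'f': [0/1 + 1/1*0/1, 0/1 + 1/1*1/6) = [0/1, 1/6)
  'c': [0/1 + 1/1*1/6, 0/1 + 1/1*1/3) = [1/6, 1/3) <- contains code 5/24
  'b': [0/1 + 1/1*1/3, 0/1 + 1/1*1/1) = [1/3, 1/1)
  emit 'c', narrow to [1/6, 1/3)
Step 2: interval [1/6, 1/3), width = 1/3 - 1/6 = 1/6
  'f': [1/6 + 1/6*0/1, 1/6 + 1/6*1/6) = [1/6, 7/36)
  'c': [1/6 + 1/6*1/6, 1/6 + 1/6*1/3) = [7/36, 2/9) <- contains code 5/24
  'b': [1/6 + 1/6*1/3, 1/6 + 1/6*1/1) = [2/9, 1/3)
  emit 'c', narrow to [7/36, 2/9)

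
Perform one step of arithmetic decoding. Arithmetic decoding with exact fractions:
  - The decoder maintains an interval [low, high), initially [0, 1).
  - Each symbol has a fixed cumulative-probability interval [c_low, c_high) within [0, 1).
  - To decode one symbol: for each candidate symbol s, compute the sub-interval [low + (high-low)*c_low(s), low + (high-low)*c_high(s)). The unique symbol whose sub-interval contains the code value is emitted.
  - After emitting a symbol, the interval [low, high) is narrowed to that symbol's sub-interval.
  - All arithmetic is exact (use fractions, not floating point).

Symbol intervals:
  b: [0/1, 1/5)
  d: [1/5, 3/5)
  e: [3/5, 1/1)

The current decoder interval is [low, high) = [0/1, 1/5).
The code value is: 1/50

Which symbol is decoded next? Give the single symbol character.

Interval width = high − low = 1/5 − 0/1 = 1/5
Scaled code = (code − low) / width = (1/50 − 0/1) / 1/5 = 1/10
  b: [0/1, 1/5) ← scaled code falls here ✓
  d: [1/5, 3/5) 
  e: [3/5, 1/1) 

Answer: b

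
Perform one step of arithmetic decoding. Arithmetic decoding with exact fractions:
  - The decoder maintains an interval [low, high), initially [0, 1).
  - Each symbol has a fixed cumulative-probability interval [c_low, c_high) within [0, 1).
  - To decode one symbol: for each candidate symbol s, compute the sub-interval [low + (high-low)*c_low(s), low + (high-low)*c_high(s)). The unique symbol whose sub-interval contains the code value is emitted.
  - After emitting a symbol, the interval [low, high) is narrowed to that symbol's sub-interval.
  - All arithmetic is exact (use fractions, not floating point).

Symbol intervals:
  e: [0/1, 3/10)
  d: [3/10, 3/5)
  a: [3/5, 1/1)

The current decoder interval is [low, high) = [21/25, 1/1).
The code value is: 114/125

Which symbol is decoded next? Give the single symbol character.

Interval width = high − low = 1/1 − 21/25 = 4/25
Scaled code = (code − low) / width = (114/125 − 21/25) / 4/25 = 9/20
  e: [0/1, 3/10) 
  d: [3/10, 3/5) ← scaled code falls here ✓
  a: [3/5, 1/1) 

Answer: d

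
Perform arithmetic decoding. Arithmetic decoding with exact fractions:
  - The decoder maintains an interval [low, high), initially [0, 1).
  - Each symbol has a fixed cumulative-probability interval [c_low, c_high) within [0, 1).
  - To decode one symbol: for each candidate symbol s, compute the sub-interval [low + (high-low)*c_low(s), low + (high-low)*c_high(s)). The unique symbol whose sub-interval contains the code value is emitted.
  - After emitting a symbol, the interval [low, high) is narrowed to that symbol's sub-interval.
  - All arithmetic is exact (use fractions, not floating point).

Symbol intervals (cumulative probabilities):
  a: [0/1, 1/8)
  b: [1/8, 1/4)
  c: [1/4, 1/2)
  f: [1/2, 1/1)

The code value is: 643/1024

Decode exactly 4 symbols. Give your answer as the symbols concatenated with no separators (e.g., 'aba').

Step 1: interval [0/1, 1/1), width = 1/1 - 0/1 = 1/1
  'a': [0/1 + 1/1*0/1, 0/1 + 1/1*1/8) = [0/1, 1/8)
  'b': [0/1 + 1/1*1/8, 0/1 + 1/1*1/4) = [1/8, 1/4)
  'c': [0/1 + 1/1*1/4, 0/1 + 1/1*1/2) = [1/4, 1/2)
  'f': [0/1 + 1/1*1/2, 0/1 + 1/1*1/1) = [1/2, 1/1) <- contains code 643/1024
  emit 'f', narrow to [1/2, 1/1)
Step 2: interval [1/2, 1/1), width = 1/1 - 1/2 = 1/2
  'a': [1/2 + 1/2*0/1, 1/2 + 1/2*1/8) = [1/2, 9/16)
  'b': [1/2 + 1/2*1/8, 1/2 + 1/2*1/4) = [9/16, 5/8)
  'c': [1/2 + 1/2*1/4, 1/2 + 1/2*1/2) = [5/8, 3/4) <- contains code 643/1024
  'f': [1/2 + 1/2*1/2, 1/2 + 1/2*1/1) = [3/4, 1/1)
  emit 'c', narrow to [5/8, 3/4)
Step 3: interval [5/8, 3/4), width = 3/4 - 5/8 = 1/8
  'a': [5/8 + 1/8*0/1, 5/8 + 1/8*1/8) = [5/8, 41/64) <- contains code 643/1024
  'b': [5/8 + 1/8*1/8, 5/8 + 1/8*1/4) = [41/64, 21/32)
  'c': [5/8 + 1/8*1/4, 5/8 + 1/8*1/2) = [21/32, 11/16)
  'f': [5/8 + 1/8*1/2, 5/8 + 1/8*1/1) = [11/16, 3/4)
  emit 'a', narrow to [5/8, 41/64)
Step 4: interval [5/8, 41/64), width = 41/64 - 5/8 = 1/64
  'a': [5/8 + 1/64*0/1, 5/8 + 1/64*1/8) = [5/8, 321/512)
  'b': [5/8 + 1/64*1/8, 5/8 + 1/64*1/4) = [321/512, 161/256) <- contains code 643/1024
  'c': [5/8 + 1/64*1/4, 5/8 + 1/64*1/2) = [161/256, 81/128)
  'f': [5/8 + 1/64*1/2, 5/8 + 1/64*1/1) = [81/128, 41/64)
  emit 'b', narrow to [321/512, 161/256)

Answer: fcab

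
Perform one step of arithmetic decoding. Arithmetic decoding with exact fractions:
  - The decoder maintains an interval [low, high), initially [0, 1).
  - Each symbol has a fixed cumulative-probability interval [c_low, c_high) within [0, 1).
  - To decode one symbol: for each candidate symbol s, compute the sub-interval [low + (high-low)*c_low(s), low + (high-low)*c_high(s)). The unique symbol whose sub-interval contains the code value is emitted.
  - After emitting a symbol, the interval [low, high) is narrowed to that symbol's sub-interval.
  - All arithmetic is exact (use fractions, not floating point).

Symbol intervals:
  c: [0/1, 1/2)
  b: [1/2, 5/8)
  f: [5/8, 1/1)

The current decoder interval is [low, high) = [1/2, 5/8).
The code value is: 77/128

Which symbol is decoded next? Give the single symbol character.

Answer: f

Derivation:
Interval width = high − low = 5/8 − 1/2 = 1/8
Scaled code = (code − low) / width = (77/128 − 1/2) / 1/8 = 13/16
  c: [0/1, 1/2) 
  b: [1/2, 5/8) 
  f: [5/8, 1/1) ← scaled code falls here ✓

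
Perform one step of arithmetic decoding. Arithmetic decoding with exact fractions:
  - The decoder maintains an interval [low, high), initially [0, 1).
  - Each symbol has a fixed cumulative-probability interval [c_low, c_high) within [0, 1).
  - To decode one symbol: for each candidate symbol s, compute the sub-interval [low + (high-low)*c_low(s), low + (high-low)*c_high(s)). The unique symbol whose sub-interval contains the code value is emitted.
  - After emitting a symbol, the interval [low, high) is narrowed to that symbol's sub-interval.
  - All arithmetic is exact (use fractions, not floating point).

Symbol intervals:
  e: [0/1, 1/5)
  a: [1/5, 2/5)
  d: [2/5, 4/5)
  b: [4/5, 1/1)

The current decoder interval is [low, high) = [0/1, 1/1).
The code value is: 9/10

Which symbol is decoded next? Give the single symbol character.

Interval width = high − low = 1/1 − 0/1 = 1/1
Scaled code = (code − low) / width = (9/10 − 0/1) / 1/1 = 9/10
  e: [0/1, 1/5) 
  a: [1/5, 2/5) 
  d: [2/5, 4/5) 
  b: [4/5, 1/1) ← scaled code falls here ✓

Answer: b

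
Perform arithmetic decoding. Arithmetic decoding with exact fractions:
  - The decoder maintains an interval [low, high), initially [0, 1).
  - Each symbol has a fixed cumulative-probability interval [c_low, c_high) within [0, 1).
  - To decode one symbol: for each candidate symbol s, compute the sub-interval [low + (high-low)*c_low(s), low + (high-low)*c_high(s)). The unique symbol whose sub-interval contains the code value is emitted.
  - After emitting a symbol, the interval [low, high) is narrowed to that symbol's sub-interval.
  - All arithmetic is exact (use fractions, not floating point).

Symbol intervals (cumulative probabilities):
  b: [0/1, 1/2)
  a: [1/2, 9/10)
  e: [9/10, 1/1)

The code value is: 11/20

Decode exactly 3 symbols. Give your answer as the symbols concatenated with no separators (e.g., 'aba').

Step 1: interval [0/1, 1/1), width = 1/1 - 0/1 = 1/1
  'b': [0/1 + 1/1*0/1, 0/1 + 1/1*1/2) = [0/1, 1/2)
  'a': [0/1 + 1/1*1/2, 0/1 + 1/1*9/10) = [1/2, 9/10) <- contains code 11/20
  'e': [0/1 + 1/1*9/10, 0/1 + 1/1*1/1) = [9/10, 1/1)
  emit 'a', narrow to [1/2, 9/10)
Step 2: interval [1/2, 9/10), width = 9/10 - 1/2 = 2/5
  'b': [1/2 + 2/5*0/1, 1/2 + 2/5*1/2) = [1/2, 7/10) <- contains code 11/20
  'a': [1/2 + 2/5*1/2, 1/2 + 2/5*9/10) = [7/10, 43/50)
  'e': [1/2 + 2/5*9/10, 1/2 + 2/5*1/1) = [43/50, 9/10)
  emit 'b', narrow to [1/2, 7/10)
Step 3: interval [1/2, 7/10), width = 7/10 - 1/2 = 1/5
  'b': [1/2 + 1/5*0/1, 1/2 + 1/5*1/2) = [1/2, 3/5) <- contains code 11/20
  'a': [1/2 + 1/5*1/2, 1/2 + 1/5*9/10) = [3/5, 17/25)
  'e': [1/2 + 1/5*9/10, 1/2 + 1/5*1/1) = [17/25, 7/10)
  emit 'b', narrow to [1/2, 3/5)

Answer: abb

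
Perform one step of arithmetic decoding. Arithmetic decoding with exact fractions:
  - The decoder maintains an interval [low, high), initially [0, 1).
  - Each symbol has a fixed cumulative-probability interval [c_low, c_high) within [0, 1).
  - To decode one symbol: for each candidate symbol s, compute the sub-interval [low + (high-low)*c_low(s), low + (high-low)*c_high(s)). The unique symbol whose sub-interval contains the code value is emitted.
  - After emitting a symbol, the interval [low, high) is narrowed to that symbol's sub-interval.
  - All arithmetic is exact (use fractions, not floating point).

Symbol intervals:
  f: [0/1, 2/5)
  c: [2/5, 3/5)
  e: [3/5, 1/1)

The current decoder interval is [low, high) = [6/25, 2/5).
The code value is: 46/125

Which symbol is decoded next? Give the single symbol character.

Interval width = high − low = 2/5 − 6/25 = 4/25
Scaled code = (code − low) / width = (46/125 − 6/25) / 4/25 = 4/5
  f: [0/1, 2/5) 
  c: [2/5, 3/5) 
  e: [3/5, 1/1) ← scaled code falls here ✓

Answer: e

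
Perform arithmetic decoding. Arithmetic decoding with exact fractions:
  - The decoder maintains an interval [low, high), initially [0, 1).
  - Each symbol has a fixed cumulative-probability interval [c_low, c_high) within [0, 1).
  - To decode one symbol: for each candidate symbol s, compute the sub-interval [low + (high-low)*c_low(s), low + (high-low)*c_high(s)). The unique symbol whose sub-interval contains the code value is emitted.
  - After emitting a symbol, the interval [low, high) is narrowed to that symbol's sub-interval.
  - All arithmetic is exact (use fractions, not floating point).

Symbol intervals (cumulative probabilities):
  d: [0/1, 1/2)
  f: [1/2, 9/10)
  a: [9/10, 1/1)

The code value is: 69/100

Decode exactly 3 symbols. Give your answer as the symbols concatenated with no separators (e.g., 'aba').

Answer: fda

Derivation:
Step 1: interval [0/1, 1/1), width = 1/1 - 0/1 = 1/1
  'd': [0/1 + 1/1*0/1, 0/1 + 1/1*1/2) = [0/1, 1/2)
  'f': [0/1 + 1/1*1/2, 0/1 + 1/1*9/10) = [1/2, 9/10) <- contains code 69/100
  'a': [0/1 + 1/1*9/10, 0/1 + 1/1*1/1) = [9/10, 1/1)
  emit 'f', narrow to [1/2, 9/10)
Step 2: interval [1/2, 9/10), width = 9/10 - 1/2 = 2/5
  'd': [1/2 + 2/5*0/1, 1/2 + 2/5*1/2) = [1/2, 7/10) <- contains code 69/100
  'f': [1/2 + 2/5*1/2, 1/2 + 2/5*9/10) = [7/10, 43/50)
  'a': [1/2 + 2/5*9/10, 1/2 + 2/5*1/1) = [43/50, 9/10)
  emit 'd', narrow to [1/2, 7/10)
Step 3: interval [1/2, 7/10), width = 7/10 - 1/2 = 1/5
  'd': [1/2 + 1/5*0/1, 1/2 + 1/5*1/2) = [1/2, 3/5)
  'f': [1/2 + 1/5*1/2, 1/2 + 1/5*9/10) = [3/5, 17/25)
  'a': [1/2 + 1/5*9/10, 1/2 + 1/5*1/1) = [17/25, 7/10) <- contains code 69/100
  emit 'a', narrow to [17/25, 7/10)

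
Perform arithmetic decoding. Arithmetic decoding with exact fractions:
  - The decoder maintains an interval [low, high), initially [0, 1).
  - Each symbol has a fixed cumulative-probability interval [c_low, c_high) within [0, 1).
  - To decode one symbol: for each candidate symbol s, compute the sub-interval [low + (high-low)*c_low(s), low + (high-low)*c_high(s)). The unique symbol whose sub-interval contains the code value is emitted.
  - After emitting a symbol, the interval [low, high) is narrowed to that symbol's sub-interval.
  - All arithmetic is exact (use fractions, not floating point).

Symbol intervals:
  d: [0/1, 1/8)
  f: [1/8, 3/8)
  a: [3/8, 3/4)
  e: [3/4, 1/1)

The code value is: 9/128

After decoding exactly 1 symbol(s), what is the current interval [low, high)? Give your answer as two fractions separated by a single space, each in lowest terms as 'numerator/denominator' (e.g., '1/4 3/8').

Step 1: interval [0/1, 1/1), width = 1/1 - 0/1 = 1/1
  'd': [0/1 + 1/1*0/1, 0/1 + 1/1*1/8) = [0/1, 1/8) <- contains code 9/128
  'f': [0/1 + 1/1*1/8, 0/1 + 1/1*3/8) = [1/8, 3/8)
  'a': [0/1 + 1/1*3/8, 0/1 + 1/1*3/4) = [3/8, 3/4)
  'e': [0/1 + 1/1*3/4, 0/1 + 1/1*1/1) = [3/4, 1/1)
  emit 'd', narrow to [0/1, 1/8)

Answer: 0/1 1/8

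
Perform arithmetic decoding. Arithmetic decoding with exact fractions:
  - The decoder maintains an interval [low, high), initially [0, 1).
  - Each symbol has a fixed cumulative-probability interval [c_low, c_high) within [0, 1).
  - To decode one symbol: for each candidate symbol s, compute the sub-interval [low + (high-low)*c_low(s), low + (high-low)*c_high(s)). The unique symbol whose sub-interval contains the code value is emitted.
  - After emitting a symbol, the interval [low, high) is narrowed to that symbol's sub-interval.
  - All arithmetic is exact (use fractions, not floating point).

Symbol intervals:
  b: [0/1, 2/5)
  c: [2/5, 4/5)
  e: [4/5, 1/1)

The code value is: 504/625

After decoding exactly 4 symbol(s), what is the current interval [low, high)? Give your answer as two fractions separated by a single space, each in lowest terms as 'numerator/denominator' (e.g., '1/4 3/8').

Step 1: interval [0/1, 1/1), width = 1/1 - 0/1 = 1/1
  'b': [0/1 + 1/1*0/1, 0/1 + 1/1*2/5) = [0/1, 2/5)
  'c': [0/1 + 1/1*2/5, 0/1 + 1/1*4/5) = [2/5, 4/5)
  'e': [0/1 + 1/1*4/5, 0/1 + 1/1*1/1) = [4/5, 1/1) <- contains code 504/625
  emit 'e', narrow to [4/5, 1/1)
Step 2: interval [4/5, 1/1), width = 1/1 - 4/5 = 1/5
  'b': [4/5 + 1/5*0/1, 4/5 + 1/5*2/5) = [4/5, 22/25) <- contains code 504/625
  'c': [4/5 + 1/5*2/5, 4/5 + 1/5*4/5) = [22/25, 24/25)
  'e': [4/5 + 1/5*4/5, 4/5 + 1/5*1/1) = [24/25, 1/1)
  emit 'b', narrow to [4/5, 22/25)
Step 3: interval [4/5, 22/25), width = 22/25 - 4/5 = 2/25
  'b': [4/5 + 2/25*0/1, 4/5 + 2/25*2/5) = [4/5, 104/125) <- contains code 504/625
  'c': [4/5 + 2/25*2/5, 4/5 + 2/25*4/5) = [104/125, 108/125)
  'e': [4/5 + 2/25*4/5, 4/5 + 2/25*1/1) = [108/125, 22/25)
  emit 'b', narrow to [4/5, 104/125)
Step 4: interval [4/5, 104/125), width = 104/125 - 4/5 = 4/125
  'b': [4/5 + 4/125*0/1, 4/5 + 4/125*2/5) = [4/5, 508/625) <- contains code 504/625
  'c': [4/5 + 4/125*2/5, 4/5 + 4/125*4/5) = [508/625, 516/625)
  'e': [4/5 + 4/125*4/5, 4/5 + 4/125*1/1) = [516/625, 104/125)
  emit 'b', narrow to [4/5, 508/625)

Answer: 4/5 508/625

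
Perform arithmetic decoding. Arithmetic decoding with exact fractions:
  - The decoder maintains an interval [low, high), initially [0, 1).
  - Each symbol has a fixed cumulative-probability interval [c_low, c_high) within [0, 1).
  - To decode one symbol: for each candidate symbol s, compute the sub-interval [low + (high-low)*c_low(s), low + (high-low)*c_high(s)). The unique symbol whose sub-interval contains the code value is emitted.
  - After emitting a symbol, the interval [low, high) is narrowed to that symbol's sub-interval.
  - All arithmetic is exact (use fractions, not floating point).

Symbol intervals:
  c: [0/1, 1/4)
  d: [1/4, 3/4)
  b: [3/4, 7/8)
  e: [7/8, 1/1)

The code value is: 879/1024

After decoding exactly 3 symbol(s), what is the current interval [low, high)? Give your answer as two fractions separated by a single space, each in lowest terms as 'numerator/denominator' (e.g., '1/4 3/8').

Step 1: interval [0/1, 1/1), width = 1/1 - 0/1 = 1/1
  'c': [0/1 + 1/1*0/1, 0/1 + 1/1*1/4) = [0/1, 1/4)
  'd': [0/1 + 1/1*1/4, 0/1 + 1/1*3/4) = [1/4, 3/4)
  'b': [0/1 + 1/1*3/4, 0/1 + 1/1*7/8) = [3/4, 7/8) <- contains code 879/1024
  'e': [0/1 + 1/1*7/8, 0/1 + 1/1*1/1) = [7/8, 1/1)
  emit 'b', narrow to [3/4, 7/8)
Step 2: interval [3/4, 7/8), width = 7/8 - 3/4 = 1/8
  'c': [3/4 + 1/8*0/1, 3/4 + 1/8*1/4) = [3/4, 25/32)
  'd': [3/4 + 1/8*1/4, 3/4 + 1/8*3/4) = [25/32, 27/32)
  'b': [3/4 + 1/8*3/4, 3/4 + 1/8*7/8) = [27/32, 55/64) <- contains code 879/1024
  'e': [3/4 + 1/8*7/8, 3/4 + 1/8*1/1) = [55/64, 7/8)
  emit 'b', narrow to [27/32, 55/64)
Step 3: interval [27/32, 55/64), width = 55/64 - 27/32 = 1/64
  'c': [27/32 + 1/64*0/1, 27/32 + 1/64*1/4) = [27/32, 217/256)
  'd': [27/32 + 1/64*1/4, 27/32 + 1/64*3/4) = [217/256, 219/256)
  'b': [27/32 + 1/64*3/4, 27/32 + 1/64*7/8) = [219/256, 439/512)
  'e': [27/32 + 1/64*7/8, 27/32 + 1/64*1/1) = [439/512, 55/64) <- contains code 879/1024
  emit 'e', narrow to [439/512, 55/64)

Answer: 439/512 55/64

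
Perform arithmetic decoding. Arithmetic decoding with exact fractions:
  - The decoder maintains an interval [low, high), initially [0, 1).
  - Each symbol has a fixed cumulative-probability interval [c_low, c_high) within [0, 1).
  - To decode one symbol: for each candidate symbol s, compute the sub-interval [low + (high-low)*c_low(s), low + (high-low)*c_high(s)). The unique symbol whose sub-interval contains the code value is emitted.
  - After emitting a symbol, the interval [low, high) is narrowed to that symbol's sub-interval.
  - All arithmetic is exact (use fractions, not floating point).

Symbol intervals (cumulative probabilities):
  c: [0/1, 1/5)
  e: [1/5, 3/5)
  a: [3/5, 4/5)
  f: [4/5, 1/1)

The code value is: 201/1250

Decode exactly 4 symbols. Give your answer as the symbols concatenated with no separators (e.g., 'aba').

Step 1: interval [0/1, 1/1), width = 1/1 - 0/1 = 1/1
  'c': [0/1 + 1/1*0/1, 0/1 + 1/1*1/5) = [0/1, 1/5) <- contains code 201/1250
  'e': [0/1 + 1/1*1/5, 0/1 + 1/1*3/5) = [1/5, 3/5)
  'a': [0/1 + 1/1*3/5, 0/1 + 1/1*4/5) = [3/5, 4/5)
  'f': [0/1 + 1/1*4/5, 0/1 + 1/1*1/1) = [4/5, 1/1)
  emit 'c', narrow to [0/1, 1/5)
Step 2: interval [0/1, 1/5), width = 1/5 - 0/1 = 1/5
  'c': [0/1 + 1/5*0/1, 0/1 + 1/5*1/5) = [0/1, 1/25)
  'e': [0/1 + 1/5*1/5, 0/1 + 1/5*3/5) = [1/25, 3/25)
  'a': [0/1 + 1/5*3/5, 0/1 + 1/5*4/5) = [3/25, 4/25)
  'f': [0/1 + 1/5*4/5, 0/1 + 1/5*1/1) = [4/25, 1/5) <- contains code 201/1250
  emit 'f', narrow to [4/25, 1/5)
Step 3: interval [4/25, 1/5), width = 1/5 - 4/25 = 1/25
  'c': [4/25 + 1/25*0/1, 4/25 + 1/25*1/5) = [4/25, 21/125) <- contains code 201/1250
  'e': [4/25 + 1/25*1/5, 4/25 + 1/25*3/5) = [21/125, 23/125)
  'a': [4/25 + 1/25*3/5, 4/25 + 1/25*4/5) = [23/125, 24/125)
  'f': [4/25 + 1/25*4/5, 4/25 + 1/25*1/1) = [24/125, 1/5)
  emit 'c', narrow to [4/25, 21/125)
Step 4: interval [4/25, 21/125), width = 21/125 - 4/25 = 1/125
  'c': [4/25 + 1/125*0/1, 4/25 + 1/125*1/5) = [4/25, 101/625) <- contains code 201/1250
  'e': [4/25 + 1/125*1/5, 4/25 + 1/125*3/5) = [101/625, 103/625)
  'a': [4/25 + 1/125*3/5, 4/25 + 1/125*4/5) = [103/625, 104/625)
  'f': [4/25 + 1/125*4/5, 4/25 + 1/125*1/1) = [104/625, 21/125)
  emit 'c', narrow to [4/25, 101/625)

Answer: cfcc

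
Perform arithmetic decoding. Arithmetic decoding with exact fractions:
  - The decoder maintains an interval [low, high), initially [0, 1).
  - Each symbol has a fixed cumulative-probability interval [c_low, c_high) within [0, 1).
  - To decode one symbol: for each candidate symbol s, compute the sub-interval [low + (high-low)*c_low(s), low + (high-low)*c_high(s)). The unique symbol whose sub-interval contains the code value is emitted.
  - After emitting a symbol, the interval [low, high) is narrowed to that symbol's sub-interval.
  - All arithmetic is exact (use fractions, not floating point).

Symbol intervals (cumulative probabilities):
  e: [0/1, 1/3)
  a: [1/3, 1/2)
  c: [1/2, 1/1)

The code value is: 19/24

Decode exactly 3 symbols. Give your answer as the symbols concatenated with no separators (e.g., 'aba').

Step 1: interval [0/1, 1/1), width = 1/1 - 0/1 = 1/1
  'e': [0/1 + 1/1*0/1, 0/1 + 1/1*1/3) = [0/1, 1/3)
  'a': [0/1 + 1/1*1/3, 0/1 + 1/1*1/2) = [1/3, 1/2)
  'c': [0/1 + 1/1*1/2, 0/1 + 1/1*1/1) = [1/2, 1/1) <- contains code 19/24
  emit 'c', narrow to [1/2, 1/1)
Step 2: interval [1/2, 1/1), width = 1/1 - 1/2 = 1/2
  'e': [1/2 + 1/2*0/1, 1/2 + 1/2*1/3) = [1/2, 2/3)
  'a': [1/2 + 1/2*1/3, 1/2 + 1/2*1/2) = [2/3, 3/4)
  'c': [1/2 + 1/2*1/2, 1/2 + 1/2*1/1) = [3/4, 1/1) <- contains code 19/24
  emit 'c', narrow to [3/4, 1/1)
Step 3: interval [3/4, 1/1), width = 1/1 - 3/4 = 1/4
  'e': [3/4 + 1/4*0/1, 3/4 + 1/4*1/3) = [3/4, 5/6) <- contains code 19/24
  'a': [3/4 + 1/4*1/3, 3/4 + 1/4*1/2) = [5/6, 7/8)
  'c': [3/4 + 1/4*1/2, 3/4 + 1/4*1/1) = [7/8, 1/1)
  emit 'e', narrow to [3/4, 5/6)

Answer: cce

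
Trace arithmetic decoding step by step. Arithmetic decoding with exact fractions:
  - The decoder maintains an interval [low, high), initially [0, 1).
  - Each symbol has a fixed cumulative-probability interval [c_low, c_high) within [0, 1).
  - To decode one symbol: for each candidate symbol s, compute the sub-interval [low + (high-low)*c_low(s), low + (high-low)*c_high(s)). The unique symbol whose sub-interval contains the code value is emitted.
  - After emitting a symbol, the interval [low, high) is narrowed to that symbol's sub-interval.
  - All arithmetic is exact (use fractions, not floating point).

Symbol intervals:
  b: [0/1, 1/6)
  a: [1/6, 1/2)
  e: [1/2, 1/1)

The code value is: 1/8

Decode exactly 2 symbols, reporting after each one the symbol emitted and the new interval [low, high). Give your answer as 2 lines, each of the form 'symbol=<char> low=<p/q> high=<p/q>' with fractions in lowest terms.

Step 1: interval [0/1, 1/1), width = 1/1 - 0/1 = 1/1
  'b': [0/1 + 1/1*0/1, 0/1 + 1/1*1/6) = [0/1, 1/6) <- contains code 1/8
  'a': [0/1 + 1/1*1/6, 0/1 + 1/1*1/2) = [1/6, 1/2)
  'e': [0/1 + 1/1*1/2, 0/1 + 1/1*1/1) = [1/2, 1/1)
  emit 'b', narrow to [0/1, 1/6)
Step 2: interval [0/1, 1/6), width = 1/6 - 0/1 = 1/6
  'b': [0/1 + 1/6*0/1, 0/1 + 1/6*1/6) = [0/1, 1/36)
  'a': [0/1 + 1/6*1/6, 0/1 + 1/6*1/2) = [1/36, 1/12)
  'e': [0/1 + 1/6*1/2, 0/1 + 1/6*1/1) = [1/12, 1/6) <- contains code 1/8
  emit 'e', narrow to [1/12, 1/6)

Answer: symbol=b low=0/1 high=1/6
symbol=e low=1/12 high=1/6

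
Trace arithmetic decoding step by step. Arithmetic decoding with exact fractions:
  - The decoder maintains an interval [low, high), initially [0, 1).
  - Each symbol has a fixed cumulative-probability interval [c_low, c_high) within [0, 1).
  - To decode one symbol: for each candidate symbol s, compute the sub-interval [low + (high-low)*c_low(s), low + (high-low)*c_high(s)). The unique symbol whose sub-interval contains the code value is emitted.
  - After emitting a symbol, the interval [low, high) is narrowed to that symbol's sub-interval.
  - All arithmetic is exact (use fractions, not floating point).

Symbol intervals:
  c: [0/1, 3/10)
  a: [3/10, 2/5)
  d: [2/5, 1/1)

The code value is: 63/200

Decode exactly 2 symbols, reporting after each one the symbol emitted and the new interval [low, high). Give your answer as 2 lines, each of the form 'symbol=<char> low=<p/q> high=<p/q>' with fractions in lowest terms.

Step 1: interval [0/1, 1/1), width = 1/1 - 0/1 = 1/1
  'c': [0/1 + 1/1*0/1, 0/1 + 1/1*3/10) = [0/1, 3/10)
  'a': [0/1 + 1/1*3/10, 0/1 + 1/1*2/5) = [3/10, 2/5) <- contains code 63/200
  'd': [0/1 + 1/1*2/5, 0/1 + 1/1*1/1) = [2/5, 1/1)
  emit 'a', narrow to [3/10, 2/5)
Step 2: interval [3/10, 2/5), width = 2/5 - 3/10 = 1/10
  'c': [3/10 + 1/10*0/1, 3/10 + 1/10*3/10) = [3/10, 33/100) <- contains code 63/200
  'a': [3/10 + 1/10*3/10, 3/10 + 1/10*2/5) = [33/100, 17/50)
  'd': [3/10 + 1/10*2/5, 3/10 + 1/10*1/1) = [17/50, 2/5)
  emit 'c', narrow to [3/10, 33/100)

Answer: symbol=a low=3/10 high=2/5
symbol=c low=3/10 high=33/100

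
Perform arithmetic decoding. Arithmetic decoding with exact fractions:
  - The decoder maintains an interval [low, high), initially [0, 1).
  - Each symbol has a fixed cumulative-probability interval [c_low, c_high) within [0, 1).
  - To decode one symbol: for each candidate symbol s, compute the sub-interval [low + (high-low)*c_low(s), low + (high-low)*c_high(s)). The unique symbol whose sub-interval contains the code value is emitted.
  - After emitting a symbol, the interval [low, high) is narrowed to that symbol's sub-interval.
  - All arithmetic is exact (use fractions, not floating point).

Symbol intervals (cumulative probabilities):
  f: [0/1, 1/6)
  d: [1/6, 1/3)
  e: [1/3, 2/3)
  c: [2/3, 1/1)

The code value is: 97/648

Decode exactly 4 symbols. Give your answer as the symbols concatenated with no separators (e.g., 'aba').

Answer: fccf

Derivation:
Step 1: interval [0/1, 1/1), width = 1/1 - 0/1 = 1/1
  'f': [0/1 + 1/1*0/1, 0/1 + 1/1*1/6) = [0/1, 1/6) <- contains code 97/648
  'd': [0/1 + 1/1*1/6, 0/1 + 1/1*1/3) = [1/6, 1/3)
  'e': [0/1 + 1/1*1/3, 0/1 + 1/1*2/3) = [1/3, 2/3)
  'c': [0/1 + 1/1*2/3, 0/1 + 1/1*1/1) = [2/3, 1/1)
  emit 'f', narrow to [0/1, 1/6)
Step 2: interval [0/1, 1/6), width = 1/6 - 0/1 = 1/6
  'f': [0/1 + 1/6*0/1, 0/1 + 1/6*1/6) = [0/1, 1/36)
  'd': [0/1 + 1/6*1/6, 0/1 + 1/6*1/3) = [1/36, 1/18)
  'e': [0/1 + 1/6*1/3, 0/1 + 1/6*2/3) = [1/18, 1/9)
  'c': [0/1 + 1/6*2/3, 0/1 + 1/6*1/1) = [1/9, 1/6) <- contains code 97/648
  emit 'c', narrow to [1/9, 1/6)
Step 3: interval [1/9, 1/6), width = 1/6 - 1/9 = 1/18
  'f': [1/9 + 1/18*0/1, 1/9 + 1/18*1/6) = [1/9, 13/108)
  'd': [1/9 + 1/18*1/6, 1/9 + 1/18*1/3) = [13/108, 7/54)
  'e': [1/9 + 1/18*1/3, 1/9 + 1/18*2/3) = [7/54, 4/27)
  'c': [1/9 + 1/18*2/3, 1/9 + 1/18*1/1) = [4/27, 1/6) <- contains code 97/648
  emit 'c', narrow to [4/27, 1/6)
Step 4: interval [4/27, 1/6), width = 1/6 - 4/27 = 1/54
  'f': [4/27 + 1/54*0/1, 4/27 + 1/54*1/6) = [4/27, 49/324) <- contains code 97/648
  'd': [4/27 + 1/54*1/6, 4/27 + 1/54*1/3) = [49/324, 25/162)
  'e': [4/27 + 1/54*1/3, 4/27 + 1/54*2/3) = [25/162, 13/81)
  'c': [4/27 + 1/54*2/3, 4/27 + 1/54*1/1) = [13/81, 1/6)
  emit 'f', narrow to [4/27, 49/324)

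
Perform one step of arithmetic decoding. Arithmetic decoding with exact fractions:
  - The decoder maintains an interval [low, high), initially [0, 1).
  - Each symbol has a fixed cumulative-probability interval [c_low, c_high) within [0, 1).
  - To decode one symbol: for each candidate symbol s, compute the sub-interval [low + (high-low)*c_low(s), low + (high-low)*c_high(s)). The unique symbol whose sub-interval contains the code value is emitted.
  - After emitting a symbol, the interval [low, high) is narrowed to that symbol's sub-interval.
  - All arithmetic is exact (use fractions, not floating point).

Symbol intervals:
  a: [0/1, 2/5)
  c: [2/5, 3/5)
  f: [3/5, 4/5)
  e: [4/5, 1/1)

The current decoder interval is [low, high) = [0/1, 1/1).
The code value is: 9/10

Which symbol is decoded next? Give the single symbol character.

Interval width = high − low = 1/1 − 0/1 = 1/1
Scaled code = (code − low) / width = (9/10 − 0/1) / 1/1 = 9/10
  a: [0/1, 2/5) 
  c: [2/5, 3/5) 
  f: [3/5, 4/5) 
  e: [4/5, 1/1) ← scaled code falls here ✓

Answer: e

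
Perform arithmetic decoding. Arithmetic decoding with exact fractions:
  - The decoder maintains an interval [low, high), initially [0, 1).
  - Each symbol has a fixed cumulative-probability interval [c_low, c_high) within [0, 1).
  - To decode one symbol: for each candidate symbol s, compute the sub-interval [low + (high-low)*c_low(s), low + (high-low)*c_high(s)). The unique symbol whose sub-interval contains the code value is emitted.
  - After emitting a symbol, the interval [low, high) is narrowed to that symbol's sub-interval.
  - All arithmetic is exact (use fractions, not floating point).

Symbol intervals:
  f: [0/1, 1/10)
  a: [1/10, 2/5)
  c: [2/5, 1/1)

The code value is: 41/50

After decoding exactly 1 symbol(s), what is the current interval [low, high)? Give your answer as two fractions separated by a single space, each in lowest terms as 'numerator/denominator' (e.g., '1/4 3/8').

Answer: 2/5 1/1

Derivation:
Step 1: interval [0/1, 1/1), width = 1/1 - 0/1 = 1/1
  'f': [0/1 + 1/1*0/1, 0/1 + 1/1*1/10) = [0/1, 1/10)
  'a': [0/1 + 1/1*1/10, 0/1 + 1/1*2/5) = [1/10, 2/5)
  'c': [0/1 + 1/1*2/5, 0/1 + 1/1*1/1) = [2/5, 1/1) <- contains code 41/50
  emit 'c', narrow to [2/5, 1/1)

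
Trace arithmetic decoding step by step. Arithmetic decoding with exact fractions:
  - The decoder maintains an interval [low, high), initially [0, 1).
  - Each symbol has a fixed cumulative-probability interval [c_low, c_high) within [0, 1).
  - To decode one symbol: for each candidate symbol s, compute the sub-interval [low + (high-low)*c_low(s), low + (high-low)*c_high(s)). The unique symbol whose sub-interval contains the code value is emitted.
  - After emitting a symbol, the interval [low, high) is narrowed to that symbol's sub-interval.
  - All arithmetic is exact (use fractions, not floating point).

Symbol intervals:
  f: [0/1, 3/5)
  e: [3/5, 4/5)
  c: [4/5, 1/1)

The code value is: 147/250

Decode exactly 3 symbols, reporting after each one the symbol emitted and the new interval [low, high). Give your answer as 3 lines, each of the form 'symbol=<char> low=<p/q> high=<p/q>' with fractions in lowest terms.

Answer: symbol=f low=0/1 high=3/5
symbol=c low=12/25 high=3/5
symbol=c low=72/125 high=3/5

Derivation:
Step 1: interval [0/1, 1/1), width = 1/1 - 0/1 = 1/1
  'f': [0/1 + 1/1*0/1, 0/1 + 1/1*3/5) = [0/1, 3/5) <- contains code 147/250
  'e': [0/1 + 1/1*3/5, 0/1 + 1/1*4/5) = [3/5, 4/5)
  'c': [0/1 + 1/1*4/5, 0/1 + 1/1*1/1) = [4/5, 1/1)
  emit 'f', narrow to [0/1, 3/5)
Step 2: interval [0/1, 3/5), width = 3/5 - 0/1 = 3/5
  'f': [0/1 + 3/5*0/1, 0/1 + 3/5*3/5) = [0/1, 9/25)
  'e': [0/1 + 3/5*3/5, 0/1 + 3/5*4/5) = [9/25, 12/25)
  'c': [0/1 + 3/5*4/5, 0/1 + 3/5*1/1) = [12/25, 3/5) <- contains code 147/250
  emit 'c', narrow to [12/25, 3/5)
Step 3: interval [12/25, 3/5), width = 3/5 - 12/25 = 3/25
  'f': [12/25 + 3/25*0/1, 12/25 + 3/25*3/5) = [12/25, 69/125)
  'e': [12/25 + 3/25*3/5, 12/25 + 3/25*4/5) = [69/125, 72/125)
  'c': [12/25 + 3/25*4/5, 12/25 + 3/25*1/1) = [72/125, 3/5) <- contains code 147/250
  emit 'c', narrow to [72/125, 3/5)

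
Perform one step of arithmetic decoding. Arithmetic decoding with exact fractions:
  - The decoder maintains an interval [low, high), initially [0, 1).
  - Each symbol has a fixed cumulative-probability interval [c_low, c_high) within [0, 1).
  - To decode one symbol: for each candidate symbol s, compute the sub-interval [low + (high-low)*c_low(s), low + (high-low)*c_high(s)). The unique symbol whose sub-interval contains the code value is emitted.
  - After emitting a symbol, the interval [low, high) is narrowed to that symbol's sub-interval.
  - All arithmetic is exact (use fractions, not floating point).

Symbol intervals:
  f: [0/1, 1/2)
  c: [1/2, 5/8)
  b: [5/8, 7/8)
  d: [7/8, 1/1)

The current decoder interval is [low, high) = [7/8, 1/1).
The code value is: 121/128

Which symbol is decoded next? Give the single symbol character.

Interval width = high − low = 1/1 − 7/8 = 1/8
Scaled code = (code − low) / width = (121/128 − 7/8) / 1/8 = 9/16
  f: [0/1, 1/2) 
  c: [1/2, 5/8) ← scaled code falls here ✓
  b: [5/8, 7/8) 
  d: [7/8, 1/1) 

Answer: c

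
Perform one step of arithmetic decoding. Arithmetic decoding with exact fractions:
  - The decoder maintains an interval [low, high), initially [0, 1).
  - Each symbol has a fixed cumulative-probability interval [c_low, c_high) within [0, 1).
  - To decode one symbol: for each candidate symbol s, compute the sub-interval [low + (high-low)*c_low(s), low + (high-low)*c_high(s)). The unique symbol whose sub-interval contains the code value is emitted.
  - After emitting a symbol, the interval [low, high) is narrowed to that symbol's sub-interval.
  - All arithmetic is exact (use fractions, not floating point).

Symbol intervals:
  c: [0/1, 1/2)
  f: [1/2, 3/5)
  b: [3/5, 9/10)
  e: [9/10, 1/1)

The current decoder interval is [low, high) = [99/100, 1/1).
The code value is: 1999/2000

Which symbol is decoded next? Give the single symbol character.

Interval width = high − low = 1/1 − 99/100 = 1/100
Scaled code = (code − low) / width = (1999/2000 − 99/100) / 1/100 = 19/20
  c: [0/1, 1/2) 
  f: [1/2, 3/5) 
  b: [3/5, 9/10) 
  e: [9/10, 1/1) ← scaled code falls here ✓

Answer: e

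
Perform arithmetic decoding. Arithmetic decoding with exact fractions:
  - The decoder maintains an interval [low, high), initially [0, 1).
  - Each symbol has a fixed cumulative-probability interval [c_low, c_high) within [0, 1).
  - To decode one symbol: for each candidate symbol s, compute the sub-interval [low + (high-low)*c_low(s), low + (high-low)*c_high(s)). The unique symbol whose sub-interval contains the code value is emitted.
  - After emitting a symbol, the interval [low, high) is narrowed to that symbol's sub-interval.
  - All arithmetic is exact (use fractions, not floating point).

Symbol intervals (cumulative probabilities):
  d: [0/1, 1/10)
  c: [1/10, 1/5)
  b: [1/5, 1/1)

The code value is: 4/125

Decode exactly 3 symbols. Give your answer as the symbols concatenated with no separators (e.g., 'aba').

Step 1: interval [0/1, 1/1), width = 1/1 - 0/1 = 1/1
  'd': [0/1 + 1/1*0/1, 0/1 + 1/1*1/10) = [0/1, 1/10) <- contains code 4/125
  'c': [0/1 + 1/1*1/10, 0/1 + 1/1*1/5) = [1/10, 1/5)
  'b': [0/1 + 1/1*1/5, 0/1 + 1/1*1/1) = [1/5, 1/1)
  emit 'd', narrow to [0/1, 1/10)
Step 2: interval [0/1, 1/10), width = 1/10 - 0/1 = 1/10
  'd': [0/1 + 1/10*0/1, 0/1 + 1/10*1/10) = [0/1, 1/100)
  'c': [0/1 + 1/10*1/10, 0/1 + 1/10*1/5) = [1/100, 1/50)
  'b': [0/1 + 1/10*1/5, 0/1 + 1/10*1/1) = [1/50, 1/10) <- contains code 4/125
  emit 'b', narrow to [1/50, 1/10)
Step 3: interval [1/50, 1/10), width = 1/10 - 1/50 = 2/25
  'd': [1/50 + 2/25*0/1, 1/50 + 2/25*1/10) = [1/50, 7/250)
  'c': [1/50 + 2/25*1/10, 1/50 + 2/25*1/5) = [7/250, 9/250) <- contains code 4/125
  'b': [1/50 + 2/25*1/5, 1/50 + 2/25*1/1) = [9/250, 1/10)
  emit 'c', narrow to [7/250, 9/250)

Answer: dbc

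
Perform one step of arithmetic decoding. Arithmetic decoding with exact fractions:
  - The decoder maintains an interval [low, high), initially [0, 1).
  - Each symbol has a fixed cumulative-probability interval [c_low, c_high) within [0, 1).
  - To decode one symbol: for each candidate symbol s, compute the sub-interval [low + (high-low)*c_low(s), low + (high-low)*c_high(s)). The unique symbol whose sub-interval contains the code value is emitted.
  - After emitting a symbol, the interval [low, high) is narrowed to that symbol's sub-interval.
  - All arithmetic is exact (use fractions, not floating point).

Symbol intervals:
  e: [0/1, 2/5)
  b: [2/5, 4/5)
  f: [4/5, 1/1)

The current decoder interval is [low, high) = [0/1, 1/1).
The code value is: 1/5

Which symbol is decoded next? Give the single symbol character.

Answer: e

Derivation:
Interval width = high − low = 1/1 − 0/1 = 1/1
Scaled code = (code − low) / width = (1/5 − 0/1) / 1/1 = 1/5
  e: [0/1, 2/5) ← scaled code falls here ✓
  b: [2/5, 4/5) 
  f: [4/5, 1/1) 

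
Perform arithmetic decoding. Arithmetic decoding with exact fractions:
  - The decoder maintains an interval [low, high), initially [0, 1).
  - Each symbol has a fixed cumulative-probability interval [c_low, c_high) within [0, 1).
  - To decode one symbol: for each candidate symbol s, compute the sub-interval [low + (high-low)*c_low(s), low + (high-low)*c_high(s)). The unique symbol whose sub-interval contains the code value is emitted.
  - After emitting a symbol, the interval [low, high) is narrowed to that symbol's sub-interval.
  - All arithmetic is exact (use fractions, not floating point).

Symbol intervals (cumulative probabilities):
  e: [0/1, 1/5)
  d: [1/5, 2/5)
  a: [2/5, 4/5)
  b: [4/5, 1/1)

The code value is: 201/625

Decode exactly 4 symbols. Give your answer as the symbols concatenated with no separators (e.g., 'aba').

Answer: daad

Derivation:
Step 1: interval [0/1, 1/1), width = 1/1 - 0/1 = 1/1
  'e': [0/1 + 1/1*0/1, 0/1 + 1/1*1/5) = [0/1, 1/5)
  'd': [0/1 + 1/1*1/5, 0/1 + 1/1*2/5) = [1/5, 2/5) <- contains code 201/625
  'a': [0/1 + 1/1*2/5, 0/1 + 1/1*4/5) = [2/5, 4/5)
  'b': [0/1 + 1/1*4/5, 0/1 + 1/1*1/1) = [4/5, 1/1)
  emit 'd', narrow to [1/5, 2/5)
Step 2: interval [1/5, 2/5), width = 2/5 - 1/5 = 1/5
  'e': [1/5 + 1/5*0/1, 1/5 + 1/5*1/5) = [1/5, 6/25)
  'd': [1/5 + 1/5*1/5, 1/5 + 1/5*2/5) = [6/25, 7/25)
  'a': [1/5 + 1/5*2/5, 1/5 + 1/5*4/5) = [7/25, 9/25) <- contains code 201/625
  'b': [1/5 + 1/5*4/5, 1/5 + 1/5*1/1) = [9/25, 2/5)
  emit 'a', narrow to [7/25, 9/25)
Step 3: interval [7/25, 9/25), width = 9/25 - 7/25 = 2/25
  'e': [7/25 + 2/25*0/1, 7/25 + 2/25*1/5) = [7/25, 37/125)
  'd': [7/25 + 2/25*1/5, 7/25 + 2/25*2/5) = [37/125, 39/125)
  'a': [7/25 + 2/25*2/5, 7/25 + 2/25*4/5) = [39/125, 43/125) <- contains code 201/625
  'b': [7/25 + 2/25*4/5, 7/25 + 2/25*1/1) = [43/125, 9/25)
  emit 'a', narrow to [39/125, 43/125)
Step 4: interval [39/125, 43/125), width = 43/125 - 39/125 = 4/125
  'e': [39/125 + 4/125*0/1, 39/125 + 4/125*1/5) = [39/125, 199/625)
  'd': [39/125 + 4/125*1/5, 39/125 + 4/125*2/5) = [199/625, 203/625) <- contains code 201/625
  'a': [39/125 + 4/125*2/5, 39/125 + 4/125*4/5) = [203/625, 211/625)
  'b': [39/125 + 4/125*4/5, 39/125 + 4/125*1/1) = [211/625, 43/125)
  emit 'd', narrow to [199/625, 203/625)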